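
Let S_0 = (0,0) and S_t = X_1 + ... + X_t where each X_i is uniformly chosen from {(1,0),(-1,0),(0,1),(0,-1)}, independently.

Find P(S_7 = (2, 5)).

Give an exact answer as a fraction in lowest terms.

Answer: 21/16384

Derivation:
Let h be the number of horizontal steps (so 7-h are vertical). To end at (2,5) need (h+2)/2 right-steps and ((7-h)+5)/2 up-steps.
Sum over h with 2 ≤ h ≤ 2, h ≡ 0 (mod 2), 7-h ≡ 1 (mod 2):
h=2: C(7,2)·C(2,2)·C(5,5) = 21·1·1 = 21
Total favorable: 21
Total paths: 4^7 = 16384
P = 21/16384 = 21/16384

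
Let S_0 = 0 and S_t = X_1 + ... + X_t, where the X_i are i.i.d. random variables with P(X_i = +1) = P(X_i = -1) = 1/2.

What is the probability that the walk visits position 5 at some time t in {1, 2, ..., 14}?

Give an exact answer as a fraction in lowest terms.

Answer: 1471/8192

Derivation:
Count via complement. Let g(t,s) = #length-t paths at position s with S_1..S_t all ≠ 5.
g(t,s) = g(t-1,s-1) + g(t-1,s+1) for s ≠ 5; g(t,5) = 0.
t=0: g(0,0)=1
t=1: g(1,-1)=1 g(1,1)=1
t=2: g(2,-2)=1 g(2,0)=2 g(2,2)=1
t=3: g(3,-3)=1 g(3,-1)=3 g(3,1)=3 g(3,3)=1
t=4: g(4,-4)=1 g(4,-2)=4 g(4,0)=6 g(4,2)=4 g(4,4)=1
t=5: g(5,-5)=1 g(5,-3)=5 g(5,-1)=10 g(5,1)=10 g(5,3)=5
t=6: g(6,-6)=1 g(6,-4)=6 g(6,-2)=15 g(6,0)=20 g(6,2)=15 g(6,4)=5
t=7: g(7,-7)=1 g(7,-5)=7 g(7,-3)=21 g(7,-1)=35 g(7,1)=35 g(7,3)=20
t=8: g(8,-8)=1 g(8,-6)=8 g(8,-4)=28 g(8,-2)=56 g(8,0)=70 g(8,2)=55 g(8,4)=20
t=9: g(9,-9)=1 g(9,-7)=9 g(9,-5)=36 g(9,-3)=84 g(9,-1)=126 g(9,1)=125 g(9,3)=75
t=10: g(10,-10)=1 g(10,-8)=10 g(10,-6)=45 g(10,-4)=120 g(10,-2)=210 g(10,0)=251 g(10,2)=200 g(10,4)=75
t=11: g(11,-11)=1 g(11,-9)=11 g(11,-7)=55 g(11,-5)=165 g(11,-3)=330 g(11,-1)=461 g(11,1)=451 g(11,3)=275
t=12: g(12,-12)=1 g(12,-10)=12 g(12,-8)=66 g(12,-6)=220 g(12,-4)=495 g(12,-2)=791 g(12,0)=912 g(12,2)=726 g(12,4)=275
t=13: g(13,-13)=1 g(13,-11)=13 g(13,-9)=78 g(13,-7)=286 g(13,-5)=715 g(13,-3)=1286 g(13,-1)=1703 g(13,1)=1638 g(13,3)=1001
t=14: g(14,-14)=1 g(14,-12)=14 g(14,-10)=91 g(14,-8)=364 g(14,-6)=1001 g(14,-4)=2001 g(14,-2)=2989 g(14,0)=3341 g(14,2)=2639 g(14,4)=1001
Paths never hitting 5: Σ_s g(14,s) = 13442
Paths hitting 5: 2^14 - 13442 = 2942
P = 2942/16384 = 1471/8192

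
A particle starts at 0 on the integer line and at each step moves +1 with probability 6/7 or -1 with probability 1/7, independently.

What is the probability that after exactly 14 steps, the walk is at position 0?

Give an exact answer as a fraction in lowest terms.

To be at 0 after 14 steps: need exactly 7 steps of +1 and 7 of -1.
Number of such sequences: C(14,7) = 3432
Each has probability (6/7)^7 · (1/7)^7 = 279936/678223072849
P = 3432 · 279936/678223072849 = 960740352/678223072849

Answer: 960740352/678223072849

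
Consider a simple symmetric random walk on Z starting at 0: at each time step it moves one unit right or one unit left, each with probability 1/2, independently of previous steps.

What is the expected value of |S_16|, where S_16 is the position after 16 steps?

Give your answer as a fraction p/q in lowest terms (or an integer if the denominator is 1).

Answer: 6435/2048

Derivation:
S_16 takes values m ≡ 0 (mod 2) with |m| ≤ 16; P(S_16=m) = C(16,(16+m)/2)/2^16.
Total paths: 2^16 = 65536
Distribution: P(S=-16)=1/65536, P(S=-14)=16/65536, P(S=-12)=120/65536, P(S=-10)=560/65536, P(S=-8)=1820/65536, P(S=-6)=4368/65536, P(S=-4)=8008/65536, P(S=-2)=11440/65536, P(S=0)=12870/65536, P(S=2)=11440/65536, P(S=4)=8008/65536, P(S=6)=4368/65536, P(S=8)=1820/65536, P(S=10)=560/65536, P(S=12)=120/65536, P(S=14)=16/65536, P(S=16)=1/65536
E[|S_16|] = Σ_m |m|·P(S_16=m) = 205920/65536 = 6435/2048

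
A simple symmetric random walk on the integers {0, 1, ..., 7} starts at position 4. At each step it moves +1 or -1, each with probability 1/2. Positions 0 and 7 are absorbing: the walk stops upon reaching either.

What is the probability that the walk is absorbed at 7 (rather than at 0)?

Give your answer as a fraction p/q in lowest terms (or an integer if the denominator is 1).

Answer: 4/7

Derivation:
Symmetric walk (p = 1/2): the harmonic-function argument gives P(hit 7 before 0 | start at 4) = a/N.
P = 4/7 = 4/7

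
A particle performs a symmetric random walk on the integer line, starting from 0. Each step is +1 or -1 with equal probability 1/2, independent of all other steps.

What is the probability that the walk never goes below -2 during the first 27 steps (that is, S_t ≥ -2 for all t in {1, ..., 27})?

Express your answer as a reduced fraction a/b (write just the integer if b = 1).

Answer: 14375115/33554432

Derivation:
Let f(t,s) = #length-t paths at position s with S_1..S_t all ≥ -2.
f(t,s) = f(t-1,s-1) + f(t-1,s+1) for s ≥ -2; f(t,s) = 0 for s < -2.
t=0: f(0,0)=1
t=1: f(1,-1)=1 f(1,1)=1
t=2: f(2,-2)=1 f(2,0)=2 f(2,2)=1
t=3: f(3,-1)=3 f(3,1)=3 f(3,3)=1
t=4: f(4,-2)=3 f(4,0)=6 f(4,2)=4 f(4,4)=1
t=5: f(5,-1)=9 f(5,1)=10 f(5,3)=5 f(5,5)=1
t=6: f(6,-2)=9 f(6,0)=19 f(6,2)=15 f(6,4)=6 f(6,6)=1
t=7: f(7,-1)=28 f(7,1)=34 f(7,3)=21 f(7,5)=7 f(7,7)=1
t=8: f(8,-2)=28 f(8,0)=62 f(8,2)=55 f(8,4)=28 f(8,6)=8 f(8,8)=1
t=9: f(9,-1)=90 f(9,1)=117 f(9,3)=83 f(9,5)=36 f(9,7)=9 f(9,9)=1
t=10: f(10,-2)=90 f(10,0)=207 f(10,2)=200 f(10,4)=119 f(10,6)=45 f(10,8)=10 f(10,10)=1
t=11: f(11,-1)=297 f(11,1)=407 f(11,3)=319 f(11,5)=164 f(11,7)=55 f(11,9)=11 f(11,11)=1
t=12: f(12,-2)=297 f(12,0)=704 f(12,2)=726 f(12,4)=483 f(12,6)=219 f(12,8)=66 f(12,10)=12 f(12,12)=1
t=13: f(13,-1)=1001 f(13,1)=1430 f(13,3)=1209 f(13,5)=702 f(13,7)=285 f(13,9)=78 f(13,11)=13 f(13,13)=1
t=14: f(14,-2)=1001 f(14,0)=2431 f(14,2)=2639 f(14,4)=1911 f(14,6)=987 f(14,8)=363 f(14,10)=91 f(14,12)=14 f(14,14)=1
t=15: f(15,-1)=3432 f(15,1)=5070 f(15,3)=4550 f(15,5)=2898 f(15,7)=1350 f(15,9)=454 f(15,11)=105 f(15,13)=15 f(15,15)=1
t=16: f(16,-2)=3432 f(16,0)=8502 f(16,2)=9620 f(16,4)=7448 f(16,6)=4248 f(16,8)=1804 f(16,10)=559 f(16,12)=120 f(16,14)=16 f(16,16)=1
t=17: f(17,-1)=11934 f(17,1)=18122 f(17,3)=17068 f(17,5)=11696 f(17,7)=6052 f(17,9)=2363 f(17,11)=679 f(17,13)=136 f(17,15)=17 f(17,17)=1
t=18: f(18,-2)=11934 f(18,0)=30056 f(18,2)=35190 f(18,4)=28764 f(18,6)=17748 f(18,8)=8415 f(18,10)=3042 f(18,12)=815 f(18,14)=153 f(18,16)=18 f(18,18)=1
t=19: f(19,-1)=41990 f(19,1)=65246 f(19,3)=63954 f(19,5)=46512 f(19,7)=26163 f(19,9)=11457 f(19,11)=3857 f(19,13)=968 f(19,15)=171 f(19,17)=19 f(19,19)=1
t=20: f(20,-2)=41990 f(20,0)=107236 f(20,2)=129200 f(20,4)=110466 f(20,6)=72675 f(20,8)=37620 f(20,10)=15314 f(20,12)=4825 f(20,14)=1139 f(20,16)=190 f(20,18)=20 f(20,20)=1
t=21: f(21,-1)=149226 f(21,1)=236436 f(21,3)=239666 f(21,5)=183141 f(21,7)=110295 f(21,9)=52934 f(21,11)=20139 f(21,13)=5964 f(21,15)=1329 f(21,17)=210 f(21,19)=21 f(21,21)=1
t=22: f(22,-2)=149226 f(22,0)=385662 f(22,2)=476102 f(22,4)=422807 f(22,6)=293436 f(22,8)=163229 f(22,10)=73073 f(22,12)=26103 f(22,14)=7293 f(22,16)=1539 f(22,18)=231 f(22,20)=22 f(22,22)=1
t=23: f(23,-1)=534888 f(23,1)=861764 f(23,3)=898909 f(23,5)=716243 f(23,7)=456665 f(23,9)=236302 f(23,11)=99176 f(23,13)=33396 f(23,15)=8832 f(23,17)=1770 f(23,19)=253 f(23,21)=23 f(23,23)=1
t=24: f(24,-2)=534888 f(24,0)=1396652 f(24,2)=1760673 f(24,4)=1615152 f(24,6)=1172908 f(24,8)=692967 f(24,10)=335478 f(24,12)=132572 f(24,14)=42228 f(24,16)=10602 f(24,18)=2023 f(24,20)=276 f(24,22)=24 f(24,24)=1
t=25: f(25,-1)=1931540 f(25,1)=3157325 f(25,3)=3375825 f(25,5)=2788060 f(25,7)=1865875 f(25,9)=1028445 f(25,11)=468050 f(25,13)=174800 f(25,15)=52830 f(25,17)=12625 f(25,19)=2299 f(25,21)=300 f(25,23)=25 f(25,25)=1
t=26: f(26,-2)=1931540 f(26,0)=5088865 f(26,2)=6533150 f(26,4)=6163885 f(26,6)=4653935 f(26,8)=2894320 f(26,10)=1496495 f(26,12)=642850 f(26,14)=227630 f(26,16)=65455 f(26,18)=14924 f(26,20)=2599 f(26,22)=325 f(26,24)=26 f(26,26)=1
t=27: f(27,-1)=7020405 f(27,1)=11622015 f(27,3)=12697035 f(27,5)=10817820 f(27,7)=7548255 f(27,9)=4390815 f(27,11)=2139345 f(27,13)=870480 f(27,15)=293085 f(27,17)=80379 f(27,19)=17523 f(27,21)=2924 f(27,23)=351 f(27,25)=27 f(27,27)=1
Σ_s f(27,s) = 57500460
P = 57500460/134217728 = 14375115/33554432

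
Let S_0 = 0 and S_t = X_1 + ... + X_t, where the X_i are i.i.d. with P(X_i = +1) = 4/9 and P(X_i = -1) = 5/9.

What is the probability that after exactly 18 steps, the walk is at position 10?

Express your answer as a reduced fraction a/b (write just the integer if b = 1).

To reach position 10 after 18 steps: need 14 steps of +1 and 4 steps of -1.
Number of such sequences: C(18,14) = 3060
Each has probability (4/9)^14 · (5/9)^4 = 167772160000/150094635296999121
P = 3060 · 167772160000/150094635296999121 = 57042534400000/16677181699666569

Answer: 57042534400000/16677181699666569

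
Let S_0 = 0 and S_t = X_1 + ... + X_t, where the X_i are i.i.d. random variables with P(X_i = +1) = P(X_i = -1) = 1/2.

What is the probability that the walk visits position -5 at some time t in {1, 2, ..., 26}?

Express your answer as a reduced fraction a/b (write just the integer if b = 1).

Answer: 342821/1048576

Derivation:
Count via complement. Let g(t,s) = #length-t paths at position s with S_1..S_t all ≠ -5.
g(t,s) = g(t-1,s-1) + g(t-1,s+1) for s ≠ -5; g(t,-5) = 0.
t=0: g(0,0)=1
t=1: g(1,-1)=1 g(1,1)=1
t=2: g(2,-2)=1 g(2,0)=2 g(2,2)=1
t=3: g(3,-3)=1 g(3,-1)=3 g(3,1)=3 g(3,3)=1
t=4: g(4,-4)=1 g(4,-2)=4 g(4,0)=6 g(4,2)=4 g(4,4)=1
t=5: g(5,-3)=5 g(5,-1)=10 g(5,1)=10 g(5,3)=5 g(5,5)=1
t=6: g(6,-4)=5 g(6,-2)=15 g(6,0)=20 g(6,2)=15 g(6,4)=6 g(6,6)=1
t=7: g(7,-3)=20 g(7,-1)=35 g(7,1)=35 g(7,3)=21 g(7,5)=7 g(7,7)=1
t=8: g(8,-4)=20 g(8,-2)=55 g(8,0)=70 g(8,2)=56 g(8,4)=28 g(8,6)=8 g(8,8)=1
t=9: g(9,-3)=75 g(9,-1)=125 g(9,1)=126 g(9,3)=84 g(9,5)=36 g(9,7)=9 g(9,9)=1
t=10: g(10,-4)=75 g(10,-2)=200 g(10,0)=251 g(10,2)=210 g(10,4)=120 g(10,6)=45 g(10,8)=10 g(10,10)=1
t=11: g(11,-3)=275 g(11,-1)=451 g(11,1)=461 g(11,3)=330 g(11,5)=165 g(11,7)=55 g(11,9)=11 g(11,11)=1
t=12: g(12,-4)=275 g(12,-2)=726 g(12,0)=912 g(12,2)=791 g(12,4)=495 g(12,6)=220 g(12,8)=66 g(12,10)=12 g(12,12)=1
t=13: g(13,-3)=1001 g(13,-1)=1638 g(13,1)=1703 g(13,3)=1286 g(13,5)=715 g(13,7)=286 g(13,9)=78 g(13,11)=13 g(13,13)=1
t=14: g(14,-4)=1001 g(14,-2)=2639 g(14,0)=3341 g(14,2)=2989 g(14,4)=2001 g(14,6)=1001 g(14,8)=364 g(14,10)=91 g(14,12)=14 g(14,14)=1
t=15: g(15,-3)=3640 g(15,-1)=5980 g(15,1)=6330 g(15,3)=4990 g(15,5)=3002 g(15,7)=1365 g(15,9)=455 g(15,11)=105 g(15,13)=15 g(15,15)=1
t=16: g(16,-4)=3640 g(16,-2)=9620 g(16,0)=12310 g(16,2)=11320 g(16,4)=7992 g(16,6)=4367 g(16,8)=1820 g(16,10)=560 g(16,12)=120 g(16,14)=16 g(16,16)=1
t=17: g(17,-3)=13260 g(17,-1)=21930 g(17,1)=23630 g(17,3)=19312 g(17,5)=12359 g(17,7)=6187 g(17,9)=2380 g(17,11)=680 g(17,13)=136 g(17,15)=17 g(17,17)=1
t=18: g(18,-4)=13260 g(18,-2)=35190 g(18,0)=45560 g(18,2)=42942 g(18,4)=31671 g(18,6)=18546 g(18,8)=8567 g(18,10)=3060 g(18,12)=816 g(18,14)=153 g(18,16)=18 g(18,18)=1
t=19: g(19,-3)=48450 g(19,-1)=80750 g(19,1)=88502 g(19,3)=74613 g(19,5)=50217 g(19,7)=27113 g(19,9)=11627 g(19,11)=3876 g(19,13)=969 g(19,15)=171 g(19,17)=19 g(19,19)=1
t=20: g(20,-4)=48450 g(20,-2)=129200 g(20,0)=169252 g(20,2)=163115 g(20,4)=124830 g(20,6)=77330 g(20,8)=38740 g(20,10)=15503 g(20,12)=4845 g(20,14)=1140 g(20,16)=190 g(20,18)=20 g(20,20)=1
t=21: g(21,-3)=177650 g(21,-1)=298452 g(21,1)=332367 g(21,3)=287945 g(21,5)=202160 g(21,7)=116070 g(21,9)=54243 g(21,11)=20348 g(21,13)=5985 g(21,15)=1330 g(21,17)=210 g(21,19)=21 g(21,21)=1
t=22: g(22,-4)=177650 g(22,-2)=476102 g(22,0)=630819 g(22,2)=620312 g(22,4)=490105 g(22,6)=318230 g(22,8)=170313 g(22,10)=74591 g(22,12)=26333 g(22,14)=7315 g(22,16)=1540 g(22,18)=231 g(22,20)=22 g(22,22)=1
t=23: g(23,-3)=653752 g(23,-1)=1106921 g(23,1)=1251131 g(23,3)=1110417 g(23,5)=808335 g(23,7)=488543 g(23,9)=244904 g(23,11)=100924 g(23,13)=33648 g(23,15)=8855 g(23,17)=1771 g(23,19)=253 g(23,21)=23 g(23,23)=1
t=24: g(24,-4)=653752 g(24,-2)=1760673 g(24,0)=2358052 g(24,2)=2361548 g(24,4)=1918752 g(24,6)=1296878 g(24,8)=733447 g(24,10)=345828 g(24,12)=134572 g(24,14)=42503 g(24,16)=10626 g(24,18)=2024 g(24,20)=276 g(24,22)=24 g(24,24)=1
t=25: g(25,-3)=2414425 g(25,-1)=4118725 g(25,1)=4719600 g(25,3)=4280300 g(25,5)=3215630 g(25,7)=2030325 g(25,9)=1079275 g(25,11)=480400 g(25,13)=177075 g(25,15)=53129 g(25,17)=12650 g(25,19)=2300 g(25,21)=300 g(25,23)=25 g(25,25)=1
t=26: g(26,-4)=2414425 g(26,-2)=6533150 g(26,0)=8838325 g(26,2)=8999900 g(26,4)=7495930 g(26,6)=5245955 g(26,8)=3109600 g(26,10)=1559675 g(26,12)=657475 g(26,14)=230204 g(26,16)=65779 g(26,18)=14950 g(26,20)=2600 g(26,22)=325 g(26,24)=26 g(26,26)=1
Paths never hitting -5: Σ_s g(26,s) = 45168320
Paths hitting -5: 2^26 - 45168320 = 21940544
P = 21940544/67108864 = 342821/1048576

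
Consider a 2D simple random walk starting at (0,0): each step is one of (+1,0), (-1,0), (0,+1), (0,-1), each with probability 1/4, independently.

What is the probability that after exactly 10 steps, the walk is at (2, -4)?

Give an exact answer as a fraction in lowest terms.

Let h be the number of horizontal steps (so 10-h are vertical). To end at (2,-4) need (h+2)/2 right-steps and ((10-h)-4)/2 up-steps.
Sum over h with 2 ≤ h ≤ 6, h ≡ 0 (mod 2), 10-h ≡ 0 (mod 2):
h=2: C(10,2)·C(2,2)·C(8,2) = 45·1·28 = 1260
h=4: C(10,4)·C(4,3)·C(6,1) = 210·4·6 = 5040
h=6: C(10,6)·C(6,4)·C(4,0) = 210·15·1 = 3150
Total favorable: 9450
Total paths: 4^10 = 1048576
P = 9450/1048576 = 4725/524288

Answer: 4725/524288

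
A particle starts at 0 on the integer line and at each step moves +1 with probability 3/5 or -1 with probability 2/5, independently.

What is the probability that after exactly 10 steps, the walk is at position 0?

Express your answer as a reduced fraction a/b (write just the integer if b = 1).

Answer: 1959552/9765625

Derivation:
To be at 0 after 10 steps: need exactly 5 steps of +1 and 5 of -1.
Number of such sequences: C(10,5) = 252
Each has probability (3/5)^5 · (2/5)^5 = 7776/9765625
P = 252 · 7776/9765625 = 1959552/9765625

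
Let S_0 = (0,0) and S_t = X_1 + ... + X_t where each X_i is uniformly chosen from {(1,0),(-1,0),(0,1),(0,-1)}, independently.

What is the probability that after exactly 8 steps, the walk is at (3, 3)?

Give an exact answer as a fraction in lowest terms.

Let h be the number of horizontal steps (so 8-h are vertical). To end at (3,3) need (h+3)/2 right-steps and ((8-h)+3)/2 up-steps.
Sum over h with 3 ≤ h ≤ 5, h ≡ 1 (mod 2), 8-h ≡ 1 (mod 2):
h=3: C(8,3)·C(3,3)·C(5,4) = 56·1·5 = 280
h=5: C(8,5)·C(5,4)·C(3,3) = 56·5·1 = 280
Total favorable: 560
Total paths: 4^8 = 65536
P = 560/65536 = 35/4096

Answer: 35/4096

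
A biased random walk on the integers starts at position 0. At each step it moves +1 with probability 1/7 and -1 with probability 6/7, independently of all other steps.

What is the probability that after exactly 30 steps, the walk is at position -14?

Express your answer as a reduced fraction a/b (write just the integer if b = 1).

To reach position -14 after 30 steps: need 8 steps of +1 and 22 steps of -1.
Number of such sequences: C(30,8) = 5852925
Each has probability (1/7)^8 · (6/7)^22 = 131621703842267136/22539340290692258087863249
P = 5852925 · 131621703842267136/22539340290692258087863249 = 770371960961001376972800/22539340290692258087863249

Answer: 770371960961001376972800/22539340290692258087863249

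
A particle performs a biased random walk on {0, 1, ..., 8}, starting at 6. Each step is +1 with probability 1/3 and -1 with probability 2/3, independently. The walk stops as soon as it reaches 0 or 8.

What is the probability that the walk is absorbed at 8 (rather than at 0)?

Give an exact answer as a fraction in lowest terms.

Biased walk: p = 1/3, q = 2/3, r = q/p = 2
Gambler's ruin: P(hit 8 before 0 | start at 6) = (1 - r^a)/(1 - r^N)
r^6 = 64; r^8 = 256
P = (1 - 64) / (1 - 256) = -63 / -255 = 21/85

Answer: 21/85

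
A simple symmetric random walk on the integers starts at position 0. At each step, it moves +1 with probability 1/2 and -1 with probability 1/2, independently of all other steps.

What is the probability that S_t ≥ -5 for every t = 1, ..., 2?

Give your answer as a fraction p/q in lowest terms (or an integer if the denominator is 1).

Answer: 1

Derivation:
Let f(t,s) = #length-t paths at position s with S_1..S_t all ≥ -5.
f(t,s) = f(t-1,s-1) + f(t-1,s+1) for s ≥ -5; f(t,s) = 0 for s < -5.
t=0: f(0,0)=1
t=1: f(1,-1)=1 f(1,1)=1
t=2: f(2,-2)=1 f(2,0)=2 f(2,2)=1
Σ_s f(2,s) = 4
P = 4/4 = 1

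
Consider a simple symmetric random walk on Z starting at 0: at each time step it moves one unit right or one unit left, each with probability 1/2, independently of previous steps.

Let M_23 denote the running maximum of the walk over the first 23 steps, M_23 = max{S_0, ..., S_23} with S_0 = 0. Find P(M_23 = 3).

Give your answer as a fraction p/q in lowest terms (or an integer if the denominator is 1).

Let M_23 = max(S_0,...,S_23). Use the reflection principle: for j ≥ 1, #{paths with M_23 ≥ j} = #{S_23 ≥ j} + #{S_23 ≥ j+1}.
By reflection, #{M_23 ≥ 3} = #{S_23 ≥ 3} + #{S_23 ≥ 4} = 2842226 + 1698160 = 4540386.
#{M_23 ≥ 4} = #{S_23 ≥ 4} + #{S_23 ≥ 5} = 1698160 + 1698160 = 3396320.
#{M_23 = 3} = 4540386 - 3396320 = 1144066.
P(M_23 = 3) = 1144066/8388608 = 572033/4194304

Answer: 572033/4194304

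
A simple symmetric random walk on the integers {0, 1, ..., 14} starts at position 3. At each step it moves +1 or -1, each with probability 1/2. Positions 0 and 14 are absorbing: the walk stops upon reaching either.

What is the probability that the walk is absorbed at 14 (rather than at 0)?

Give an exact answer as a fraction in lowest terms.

Answer: 3/14

Derivation:
Symmetric walk (p = 1/2): the harmonic-function argument gives P(hit 14 before 0 | start at 3) = a/N.
P = 3/14 = 3/14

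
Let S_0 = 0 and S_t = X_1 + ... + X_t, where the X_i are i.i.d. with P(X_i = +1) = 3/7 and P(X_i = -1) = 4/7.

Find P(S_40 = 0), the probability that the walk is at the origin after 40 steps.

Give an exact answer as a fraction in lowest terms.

To be at 0 after 40 steps: need exactly 20 steps of +1 and 20 of -1.
Number of such sequences: C(40,20) = 137846528820
Each has probability (3/7)^20 · (4/7)^20 = 3833759992447475122176/6366805760909027985741435139224001
P = 137846528820 · 3833759992447475122176/6366805760909027985741435139224001 = 75495786755410551680752429301760/909543680129861140820205019889143

Answer: 75495786755410551680752429301760/909543680129861140820205019889143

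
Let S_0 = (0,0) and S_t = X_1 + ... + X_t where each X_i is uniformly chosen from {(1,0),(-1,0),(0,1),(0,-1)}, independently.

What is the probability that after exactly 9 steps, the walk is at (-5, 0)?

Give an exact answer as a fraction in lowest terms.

Answer: 81/16384

Derivation:
Let h be the number of horizontal steps (so 9-h are vertical). To end at (-5,0) need (h-5)/2 right-steps and ((9-h)+0)/2 up-steps.
Sum over h with 5 ≤ h ≤ 9, h ≡ 1 (mod 2), 9-h ≡ 0 (mod 2):
h=5: C(9,5)·C(5,0)·C(4,2) = 126·1·6 = 756
h=7: C(9,7)·C(7,1)·C(2,1) = 36·7·2 = 504
h=9: C(9,9)·C(9,2)·C(0,0) = 1·36·1 = 36
Total favorable: 1296
Total paths: 4^9 = 262144
P = 1296/262144 = 81/16384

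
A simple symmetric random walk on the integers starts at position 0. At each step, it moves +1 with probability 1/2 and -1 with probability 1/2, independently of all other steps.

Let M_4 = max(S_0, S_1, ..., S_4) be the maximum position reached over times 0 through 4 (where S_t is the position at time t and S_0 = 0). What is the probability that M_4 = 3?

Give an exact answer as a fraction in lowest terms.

Let M_4 = max(S_0,...,S_4). Use the reflection principle: for j ≥ 1, #{paths with M_4 ≥ j} = #{S_4 ≥ j} + #{S_4 ≥ j+1}.
By reflection, #{M_4 ≥ 3} = #{S_4 ≥ 3} + #{S_4 ≥ 4} = 1 + 1 = 2.
#{M_4 ≥ 4} = #{S_4 ≥ 4} + #{S_4 ≥ 5} = 1 + 0 = 1.
#{M_4 = 3} = 2 - 1 = 1.
P(M_4 = 3) = 1/16 = 1/16

Answer: 1/16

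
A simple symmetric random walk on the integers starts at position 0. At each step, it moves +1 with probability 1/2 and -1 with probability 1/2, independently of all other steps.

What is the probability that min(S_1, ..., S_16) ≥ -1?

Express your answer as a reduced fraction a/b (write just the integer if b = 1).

Answer: 12155/32768

Derivation:
Let f(t,s) = #length-t paths at position s with S_1..S_t all ≥ -1.
f(t,s) = f(t-1,s-1) + f(t-1,s+1) for s ≥ -1; f(t,s) = 0 for s < -1.
t=0: f(0,0)=1
t=1: f(1,-1)=1 f(1,1)=1
t=2: f(2,0)=2 f(2,2)=1
t=3: f(3,-1)=2 f(3,1)=3 f(3,3)=1
t=4: f(4,0)=5 f(4,2)=4 f(4,4)=1
t=5: f(5,-1)=5 f(5,1)=9 f(5,3)=5 f(5,5)=1
t=6: f(6,0)=14 f(6,2)=14 f(6,4)=6 f(6,6)=1
t=7: f(7,-1)=14 f(7,1)=28 f(7,3)=20 f(7,5)=7 f(7,7)=1
t=8: f(8,0)=42 f(8,2)=48 f(8,4)=27 f(8,6)=8 f(8,8)=1
t=9: f(9,-1)=42 f(9,1)=90 f(9,3)=75 f(9,5)=35 f(9,7)=9 f(9,9)=1
t=10: f(10,0)=132 f(10,2)=165 f(10,4)=110 f(10,6)=44 f(10,8)=10 f(10,10)=1
t=11: f(11,-1)=132 f(11,1)=297 f(11,3)=275 f(11,5)=154 f(11,7)=54 f(11,9)=11 f(11,11)=1
t=12: f(12,0)=429 f(12,2)=572 f(12,4)=429 f(12,6)=208 f(12,8)=65 f(12,10)=12 f(12,12)=1
t=13: f(13,-1)=429 f(13,1)=1001 f(13,3)=1001 f(13,5)=637 f(13,7)=273 f(13,9)=77 f(13,11)=13 f(13,13)=1
t=14: f(14,0)=1430 f(14,2)=2002 f(14,4)=1638 f(14,6)=910 f(14,8)=350 f(14,10)=90 f(14,12)=14 f(14,14)=1
t=15: f(15,-1)=1430 f(15,1)=3432 f(15,3)=3640 f(15,5)=2548 f(15,7)=1260 f(15,9)=440 f(15,11)=104 f(15,13)=15 f(15,15)=1
t=16: f(16,0)=4862 f(16,2)=7072 f(16,4)=6188 f(16,6)=3808 f(16,8)=1700 f(16,10)=544 f(16,12)=119 f(16,14)=16 f(16,16)=1
Σ_s f(16,s) = 24310
P = 24310/65536 = 12155/32768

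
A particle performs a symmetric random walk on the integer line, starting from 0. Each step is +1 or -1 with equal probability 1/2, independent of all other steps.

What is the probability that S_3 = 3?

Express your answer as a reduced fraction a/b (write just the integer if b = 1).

Answer: 1/8

Derivation:
To reach position 3 after 3 steps: need 3 steps of +1 and 0 of -1.
Favorable paths: C(3,3) = 1
Total paths: 2^3 = 8
P = 1/8 = 1/8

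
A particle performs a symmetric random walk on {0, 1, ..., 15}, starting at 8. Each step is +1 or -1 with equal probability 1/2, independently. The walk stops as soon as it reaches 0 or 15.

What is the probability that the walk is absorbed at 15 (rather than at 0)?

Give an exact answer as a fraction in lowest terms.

Answer: 8/15

Derivation:
Symmetric walk (p = 1/2): the harmonic-function argument gives P(hit 15 before 0 | start at 8) = a/N.
P = 8/15 = 8/15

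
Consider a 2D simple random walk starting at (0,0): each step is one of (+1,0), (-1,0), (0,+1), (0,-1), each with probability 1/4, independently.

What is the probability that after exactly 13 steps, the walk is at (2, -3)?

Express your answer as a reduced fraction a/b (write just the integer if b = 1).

Answer: 306735/16777216

Derivation:
Let h be the number of horizontal steps (so 13-h are vertical). To end at (2,-3) need (h+2)/2 right-steps and ((13-h)-3)/2 up-steps.
Sum over h with 2 ≤ h ≤ 10, h ≡ 0 (mod 2), 13-h ≡ 1 (mod 2):
h=2: C(13,2)·C(2,2)·C(11,4) = 78·1·330 = 25740
h=4: C(13,4)·C(4,3)·C(9,3) = 715·4·84 = 240240
h=6: C(13,6)·C(6,4)·C(7,2) = 1716·15·21 = 540540
h=8: C(13,8)·C(8,5)·C(5,1) = 1287·56·5 = 360360
h=10: C(13,10)·C(10,6)·C(3,0) = 286·210·1 = 60060
Total favorable: 1226940
Total paths: 4^13 = 67108864
P = 1226940/67108864 = 306735/16777216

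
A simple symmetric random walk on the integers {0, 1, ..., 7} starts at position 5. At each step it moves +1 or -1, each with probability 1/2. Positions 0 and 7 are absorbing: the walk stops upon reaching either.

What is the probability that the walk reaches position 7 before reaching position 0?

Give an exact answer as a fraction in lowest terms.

Symmetric walk (p = 1/2): the harmonic-function argument gives P(hit 7 before 0 | start at 5) = a/N.
P = 5/7 = 5/7

Answer: 5/7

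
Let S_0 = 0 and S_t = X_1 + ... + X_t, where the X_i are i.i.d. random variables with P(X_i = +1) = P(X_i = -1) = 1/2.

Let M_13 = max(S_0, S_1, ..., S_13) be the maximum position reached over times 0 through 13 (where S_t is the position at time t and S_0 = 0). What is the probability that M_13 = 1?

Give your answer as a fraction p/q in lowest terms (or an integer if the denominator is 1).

Answer: 429/2048

Derivation:
Let M_13 = max(S_0,...,S_13). Use the reflection principle: for j ≥ 1, #{paths with M_13 ≥ j} = #{S_13 ≥ j} + #{S_13 ≥ j+1}.
By reflection, #{M_13 ≥ 1} = #{S_13 ≥ 1} + #{S_13 ≥ 2} = 4096 + 2380 = 6476.
#{M_13 ≥ 2} = #{S_13 ≥ 2} + #{S_13 ≥ 3} = 2380 + 2380 = 4760.
#{M_13 = 1} = 6476 - 4760 = 1716.
P(M_13 = 1) = 1716/8192 = 429/2048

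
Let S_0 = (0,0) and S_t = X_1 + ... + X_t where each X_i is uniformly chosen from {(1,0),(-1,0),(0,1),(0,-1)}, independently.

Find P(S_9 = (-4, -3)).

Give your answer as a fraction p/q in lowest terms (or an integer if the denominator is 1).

Let h be the number of horizontal steps (so 9-h are vertical). To end at (-4,-3) need (h-4)/2 right-steps and ((9-h)-3)/2 up-steps.
Sum over h with 4 ≤ h ≤ 6, h ≡ 0 (mod 2), 9-h ≡ 1 (mod 2):
h=4: C(9,4)·C(4,0)·C(5,1) = 126·1·5 = 630
h=6: C(9,6)·C(6,1)·C(3,0) = 84·6·1 = 504
Total favorable: 1134
Total paths: 4^9 = 262144
P = 1134/262144 = 567/131072

Answer: 567/131072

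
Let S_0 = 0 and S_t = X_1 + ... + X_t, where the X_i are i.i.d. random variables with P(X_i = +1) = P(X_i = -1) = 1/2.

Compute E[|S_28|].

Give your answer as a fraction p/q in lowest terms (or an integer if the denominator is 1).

S_28 takes values m ≡ 0 (mod 2) with |m| ≤ 28; P(S_28=m) = C(28,(28+m)/2)/2^28.
Total paths: 2^28 = 268435456
Distribution: P(S=-28)=1/268435456, P(S=-26)=28/268435456, P(S=-24)=378/268435456, P(S=-22)=3276/268435456, P(S=-20)=20475/268435456, P(S=-18)=98280/268435456, P(S=-16)=376740/268435456, P(S=-14)=1184040/268435456, P(S=-12)=3108105/268435456, P(S=-10)=6906900/268435456, P(S=-8)=13123110/268435456, P(S=-6)=21474180/268435456, P(S=-4)=30421755/268435456, P(S=-2)=37442160/268435456, P(S=0)=40116600/268435456, P(S=2)=37442160/268435456, P(S=4)=30421755/268435456, P(S=6)=21474180/268435456, P(S=8)=13123110/268435456, P(S=10)=6906900/268435456, P(S=12)=3108105/268435456, P(S=14)=1184040/268435456, P(S=16)=376740/268435456, P(S=18)=98280/268435456, P(S=20)=20475/268435456, P(S=22)=3276/268435456, P(S=24)=378/268435456, P(S=26)=28/268435456, P(S=28)=1/268435456
E[|S_28|] = Σ_m |m|·P(S_28=m) = 1123264800/268435456 = 35102025/8388608

Answer: 35102025/8388608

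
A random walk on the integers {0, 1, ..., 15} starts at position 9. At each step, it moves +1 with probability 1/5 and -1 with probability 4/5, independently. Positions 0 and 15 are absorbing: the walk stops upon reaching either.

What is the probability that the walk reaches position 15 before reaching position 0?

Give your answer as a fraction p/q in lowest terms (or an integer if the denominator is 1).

Answer: 4161/17043521

Derivation:
Biased walk: p = 1/5, q = 4/5, r = q/p = 4
Gambler's ruin: P(hit 15 before 0 | start at 9) = (1 - r^a)/(1 - r^N)
r^9 = 262144; r^15 = 1073741824
P = (1 - 262144) / (1 - 1073741824) = -262143 / -1073741823 = 4161/17043521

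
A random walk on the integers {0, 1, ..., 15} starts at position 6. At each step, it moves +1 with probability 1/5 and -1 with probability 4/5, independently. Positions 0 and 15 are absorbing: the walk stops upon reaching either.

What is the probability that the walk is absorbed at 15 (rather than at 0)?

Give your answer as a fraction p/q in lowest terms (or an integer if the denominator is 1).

Answer: 65/17043521

Derivation:
Biased walk: p = 1/5, q = 4/5, r = q/p = 4
Gambler's ruin: P(hit 15 before 0 | start at 6) = (1 - r^a)/(1 - r^N)
r^6 = 4096; r^15 = 1073741824
P = (1 - 4096) / (1 - 1073741824) = -4095 / -1073741823 = 65/17043521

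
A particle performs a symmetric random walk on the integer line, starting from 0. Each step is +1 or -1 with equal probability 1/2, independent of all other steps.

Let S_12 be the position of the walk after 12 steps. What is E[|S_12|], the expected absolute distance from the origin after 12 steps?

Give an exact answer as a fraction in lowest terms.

S_12 takes values m ≡ 0 (mod 2) with |m| ≤ 12; P(S_12=m) = C(12,(12+m)/2)/2^12.
Total paths: 2^12 = 4096
Distribution: P(S=-12)=1/4096, P(S=-10)=12/4096, P(S=-8)=66/4096, P(S=-6)=220/4096, P(S=-4)=495/4096, P(S=-2)=792/4096, P(S=0)=924/4096, P(S=2)=792/4096, P(S=4)=495/4096, P(S=6)=220/4096, P(S=8)=66/4096, P(S=10)=12/4096, P(S=12)=1/4096
E[|S_12|] = Σ_m |m|·P(S_12=m) = 11088/4096 = 693/256

Answer: 693/256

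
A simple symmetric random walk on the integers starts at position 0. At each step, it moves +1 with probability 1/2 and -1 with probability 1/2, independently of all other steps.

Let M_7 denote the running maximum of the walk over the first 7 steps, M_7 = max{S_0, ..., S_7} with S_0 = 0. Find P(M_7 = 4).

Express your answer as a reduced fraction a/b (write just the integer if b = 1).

Let M_7 = max(S_0,...,S_7). Use the reflection principle: for j ≥ 1, #{paths with M_7 ≥ j} = #{S_7 ≥ j} + #{S_7 ≥ j+1}.
By reflection, #{M_7 ≥ 4} = #{S_7 ≥ 4} + #{S_7 ≥ 5} = 8 + 8 = 16.
#{M_7 ≥ 5} = #{S_7 ≥ 5} + #{S_7 ≥ 6} = 8 + 1 = 9.
#{M_7 = 4} = 16 - 9 = 7.
P(M_7 = 4) = 7/128 = 7/128

Answer: 7/128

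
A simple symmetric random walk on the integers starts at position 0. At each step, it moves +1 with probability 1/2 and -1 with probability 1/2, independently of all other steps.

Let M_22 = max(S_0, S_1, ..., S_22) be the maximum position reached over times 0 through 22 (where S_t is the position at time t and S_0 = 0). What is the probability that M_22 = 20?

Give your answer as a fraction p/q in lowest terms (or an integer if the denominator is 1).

Let M_22 = max(S_0,...,S_22). Use the reflection principle: for j ≥ 1, #{paths with M_22 ≥ j} = #{S_22 ≥ j} + #{S_22 ≥ j+1}.
By reflection, #{M_22 ≥ 20} = #{S_22 ≥ 20} + #{S_22 ≥ 21} = 23 + 1 = 24.
#{M_22 ≥ 21} = #{S_22 ≥ 21} + #{S_22 ≥ 22} = 1 + 1 = 2.
#{M_22 = 20} = 24 - 2 = 22.
P(M_22 = 20) = 22/4194304 = 11/2097152

Answer: 11/2097152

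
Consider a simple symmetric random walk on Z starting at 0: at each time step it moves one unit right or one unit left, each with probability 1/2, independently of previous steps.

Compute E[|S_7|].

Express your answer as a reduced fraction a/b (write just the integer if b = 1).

S_7 takes values m ≡ 1 (mod 2) with |m| ≤ 7; P(S_7=m) = C(7,(7+m)/2)/2^7.
Total paths: 2^7 = 128
Distribution: P(S=-7)=1/128, P(S=-5)=7/128, P(S=-3)=21/128, P(S=-1)=35/128, P(S=1)=35/128, P(S=3)=21/128, P(S=5)=7/128, P(S=7)=1/128
E[|S_7|] = Σ_m |m|·P(S_7=m) = 280/128 = 35/16

Answer: 35/16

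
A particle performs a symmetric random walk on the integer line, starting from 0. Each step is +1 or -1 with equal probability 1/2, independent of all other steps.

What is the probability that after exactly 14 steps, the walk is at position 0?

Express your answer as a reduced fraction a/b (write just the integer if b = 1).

Answer: 429/2048

Derivation:
To return to 0 after 14 steps: need exactly 7 steps of +1 and 7 of -1.
Favorable paths: C(14,7) = 3432
Total paths: 2^14 = 16384
P = 3432/16384 = 429/2048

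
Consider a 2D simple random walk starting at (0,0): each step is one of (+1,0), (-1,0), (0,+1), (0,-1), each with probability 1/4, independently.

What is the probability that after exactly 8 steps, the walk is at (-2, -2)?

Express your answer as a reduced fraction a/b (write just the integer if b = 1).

Let h be the number of horizontal steps (so 8-h are vertical). To end at (-2,-2) need (h-2)/2 right-steps and ((8-h)-2)/2 up-steps.
Sum over h with 2 ≤ h ≤ 6, h ≡ 0 (mod 2), 8-h ≡ 0 (mod 2):
h=2: C(8,2)·C(2,0)·C(6,2) = 28·1·15 = 420
h=4: C(8,4)·C(4,1)·C(4,1) = 70·4·4 = 1120
h=6: C(8,6)·C(6,2)·C(2,0) = 28·15·1 = 420
Total favorable: 1960
Total paths: 4^8 = 65536
P = 1960/65536 = 245/8192

Answer: 245/8192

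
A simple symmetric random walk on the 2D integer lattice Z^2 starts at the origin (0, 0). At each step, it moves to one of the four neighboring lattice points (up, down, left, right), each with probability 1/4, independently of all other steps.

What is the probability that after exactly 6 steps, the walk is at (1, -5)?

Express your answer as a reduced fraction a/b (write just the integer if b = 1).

Answer: 3/2048

Derivation:
Let h be the number of horizontal steps (so 6-h are vertical). To end at (1,-5) need (h+1)/2 right-steps and ((6-h)-5)/2 up-steps.
Sum over h with 1 ≤ h ≤ 1, h ≡ 1 (mod 2), 6-h ≡ 1 (mod 2):
h=1: C(6,1)·C(1,1)·C(5,0) = 6·1·1 = 6
Total favorable: 6
Total paths: 4^6 = 4096
P = 6/4096 = 3/2048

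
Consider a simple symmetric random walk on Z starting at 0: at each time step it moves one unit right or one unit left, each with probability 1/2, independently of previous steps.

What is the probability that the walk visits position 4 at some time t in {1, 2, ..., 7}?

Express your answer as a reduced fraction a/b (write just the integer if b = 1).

Count via complement. Let g(t,s) = #length-t paths at position s with S_1..S_t all ≠ 4.
g(t,s) = g(t-1,s-1) + g(t-1,s+1) for s ≠ 4; g(t,4) = 0.
t=0: g(0,0)=1
t=1: g(1,-1)=1 g(1,1)=1
t=2: g(2,-2)=1 g(2,0)=2 g(2,2)=1
t=3: g(3,-3)=1 g(3,-1)=3 g(3,1)=3 g(3,3)=1
t=4: g(4,-4)=1 g(4,-2)=4 g(4,0)=6 g(4,2)=4
t=5: g(5,-5)=1 g(5,-3)=5 g(5,-1)=10 g(5,1)=10 g(5,3)=4
t=6: g(6,-6)=1 g(6,-4)=6 g(6,-2)=15 g(6,0)=20 g(6,2)=14
t=7: g(7,-7)=1 g(7,-5)=7 g(7,-3)=21 g(7,-1)=35 g(7,1)=34 g(7,3)=14
Paths never hitting 4: Σ_s g(7,s) = 112
Paths hitting 4: 2^7 - 112 = 16
P = 16/128 = 1/8

Answer: 1/8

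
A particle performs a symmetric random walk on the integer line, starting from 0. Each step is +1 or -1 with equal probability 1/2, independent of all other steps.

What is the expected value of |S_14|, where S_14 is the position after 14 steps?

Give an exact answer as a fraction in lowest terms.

Answer: 3003/1024

Derivation:
S_14 takes values m ≡ 0 (mod 2) with |m| ≤ 14; P(S_14=m) = C(14,(14+m)/2)/2^14.
Total paths: 2^14 = 16384
Distribution: P(S=-14)=1/16384, P(S=-12)=14/16384, P(S=-10)=91/16384, P(S=-8)=364/16384, P(S=-6)=1001/16384, P(S=-4)=2002/16384, P(S=-2)=3003/16384, P(S=0)=3432/16384, P(S=2)=3003/16384, P(S=4)=2002/16384, P(S=6)=1001/16384, P(S=8)=364/16384, P(S=10)=91/16384, P(S=12)=14/16384, P(S=14)=1/16384
E[|S_14|] = Σ_m |m|·P(S_14=m) = 48048/16384 = 3003/1024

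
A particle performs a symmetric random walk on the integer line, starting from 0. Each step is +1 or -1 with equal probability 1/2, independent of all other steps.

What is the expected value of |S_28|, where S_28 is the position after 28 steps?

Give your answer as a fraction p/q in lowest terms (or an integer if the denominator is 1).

Answer: 35102025/8388608

Derivation:
S_28 takes values m ≡ 0 (mod 2) with |m| ≤ 28; P(S_28=m) = C(28,(28+m)/2)/2^28.
Total paths: 2^28 = 268435456
Distribution: P(S=-28)=1/268435456, P(S=-26)=28/268435456, P(S=-24)=378/268435456, P(S=-22)=3276/268435456, P(S=-20)=20475/268435456, P(S=-18)=98280/268435456, P(S=-16)=376740/268435456, P(S=-14)=1184040/268435456, P(S=-12)=3108105/268435456, P(S=-10)=6906900/268435456, P(S=-8)=13123110/268435456, P(S=-6)=21474180/268435456, P(S=-4)=30421755/268435456, P(S=-2)=37442160/268435456, P(S=0)=40116600/268435456, P(S=2)=37442160/268435456, P(S=4)=30421755/268435456, P(S=6)=21474180/268435456, P(S=8)=13123110/268435456, P(S=10)=6906900/268435456, P(S=12)=3108105/268435456, P(S=14)=1184040/268435456, P(S=16)=376740/268435456, P(S=18)=98280/268435456, P(S=20)=20475/268435456, P(S=22)=3276/268435456, P(S=24)=378/268435456, P(S=26)=28/268435456, P(S=28)=1/268435456
E[|S_28|] = Σ_m |m|·P(S_28=m) = 1123264800/268435456 = 35102025/8388608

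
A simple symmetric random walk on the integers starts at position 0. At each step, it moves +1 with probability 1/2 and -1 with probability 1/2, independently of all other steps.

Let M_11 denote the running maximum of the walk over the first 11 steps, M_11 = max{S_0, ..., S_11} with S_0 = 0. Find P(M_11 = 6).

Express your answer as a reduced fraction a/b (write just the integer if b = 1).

Let M_11 = max(S_0,...,S_11). Use the reflection principle: for j ≥ 1, #{paths with M_11 ≥ j} = #{S_11 ≥ j} + #{S_11 ≥ j+1}.
By reflection, #{M_11 ≥ 6} = #{S_11 ≥ 6} + #{S_11 ≥ 7} = 67 + 67 = 134.
#{M_11 ≥ 7} = #{S_11 ≥ 7} + #{S_11 ≥ 8} = 67 + 12 = 79.
#{M_11 = 6} = 134 - 79 = 55.
P(M_11 = 6) = 55/2048 = 55/2048

Answer: 55/2048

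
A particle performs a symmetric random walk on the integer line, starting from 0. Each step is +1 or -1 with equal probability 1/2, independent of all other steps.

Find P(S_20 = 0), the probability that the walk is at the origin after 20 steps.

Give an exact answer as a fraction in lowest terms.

To return to 0 after 20 steps: need exactly 10 steps of +1 and 10 of -1.
Favorable paths: C(20,10) = 184756
Total paths: 2^20 = 1048576
P = 184756/1048576 = 46189/262144

Answer: 46189/262144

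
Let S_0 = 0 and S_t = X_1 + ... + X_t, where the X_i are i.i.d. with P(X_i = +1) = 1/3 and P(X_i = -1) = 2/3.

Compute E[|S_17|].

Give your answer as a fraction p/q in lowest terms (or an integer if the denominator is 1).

S_17 takes values m ≡ 1 (mod 2) with |m| ≤ 17; P(S_17=m) = C(17,(17+m)/2) · (1/3)^((17+m)/2) · (2/3)^((17-m)/2).
Distribution: P(S=-17)=131072/129140163, P(S=-15)=1114112/129140163, P(S=-13)=4456448/129140163, P(S=-11)=11141120/129140163, P(S=-9)=19496960/129140163, P(S=-7)=25346048/129140163, P(S=-5)=25346048/129140163, P(S=-3)=19914752/129140163, P(S=-1)=12446720/129140163, P(S=1)=6223360/129140163, P(S=3)=2489344/129140163, P(S=5)=792064/129140163, P(S=7)=198016/129140163, P(S=9)=38080/129140163, P(S=11)=5440/129140163, P(S=13)=544/129140163, P(S=15)=34/129140163, P(S=17)=1/129140163
E[|S_17|] = Σ_m |m|·P(S_17=m) = 85632247/14348907

Answer: 85632247/14348907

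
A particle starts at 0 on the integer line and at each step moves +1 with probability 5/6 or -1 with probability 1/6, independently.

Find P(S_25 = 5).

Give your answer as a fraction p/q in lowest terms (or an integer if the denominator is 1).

To reach position 5 after 25 steps: need 15 steps of +1 and 10 steps of -1.
Number of such sequences: C(25,15) = 3268760
Each has probability (5/6)^15 · (1/6)^10 = 30517578125/28430288029929701376
P = 3268760 · 30517578125/28430288029929701376 = 12469329833984375/3553786003741212672

Answer: 12469329833984375/3553786003741212672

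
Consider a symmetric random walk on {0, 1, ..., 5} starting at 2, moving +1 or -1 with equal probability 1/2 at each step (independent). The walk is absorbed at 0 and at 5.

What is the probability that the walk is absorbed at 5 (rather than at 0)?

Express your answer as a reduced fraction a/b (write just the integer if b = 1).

Symmetric walk (p = 1/2): the harmonic-function argument gives P(hit 5 before 0 | start at 2) = a/N.
P = 2/5 = 2/5

Answer: 2/5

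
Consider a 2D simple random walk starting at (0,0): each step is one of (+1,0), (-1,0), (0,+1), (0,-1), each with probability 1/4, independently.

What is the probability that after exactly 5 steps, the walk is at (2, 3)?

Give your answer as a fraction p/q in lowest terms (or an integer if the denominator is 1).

Let h be the number of horizontal steps (so 5-h are vertical). To end at (2,3) need (h+2)/2 right-steps and ((5-h)+3)/2 up-steps.
Sum over h with 2 ≤ h ≤ 2, h ≡ 0 (mod 2), 5-h ≡ 1 (mod 2):
h=2: C(5,2)·C(2,2)·C(3,3) = 10·1·1 = 10
Total favorable: 10
Total paths: 4^5 = 1024
P = 10/1024 = 5/512

Answer: 5/512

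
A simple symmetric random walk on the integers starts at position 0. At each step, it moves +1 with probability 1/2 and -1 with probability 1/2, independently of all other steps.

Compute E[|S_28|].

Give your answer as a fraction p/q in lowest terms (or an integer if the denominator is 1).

S_28 takes values m ≡ 0 (mod 2) with |m| ≤ 28; P(S_28=m) = C(28,(28+m)/2)/2^28.
Total paths: 2^28 = 268435456
Distribution: P(S=-28)=1/268435456, P(S=-26)=28/268435456, P(S=-24)=378/268435456, P(S=-22)=3276/268435456, P(S=-20)=20475/268435456, P(S=-18)=98280/268435456, P(S=-16)=376740/268435456, P(S=-14)=1184040/268435456, P(S=-12)=3108105/268435456, P(S=-10)=6906900/268435456, P(S=-8)=13123110/268435456, P(S=-6)=21474180/268435456, P(S=-4)=30421755/268435456, P(S=-2)=37442160/268435456, P(S=0)=40116600/268435456, P(S=2)=37442160/268435456, P(S=4)=30421755/268435456, P(S=6)=21474180/268435456, P(S=8)=13123110/268435456, P(S=10)=6906900/268435456, P(S=12)=3108105/268435456, P(S=14)=1184040/268435456, P(S=16)=376740/268435456, P(S=18)=98280/268435456, P(S=20)=20475/268435456, P(S=22)=3276/268435456, P(S=24)=378/268435456, P(S=26)=28/268435456, P(S=28)=1/268435456
E[|S_28|] = Σ_m |m|·P(S_28=m) = 1123264800/268435456 = 35102025/8388608

Answer: 35102025/8388608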